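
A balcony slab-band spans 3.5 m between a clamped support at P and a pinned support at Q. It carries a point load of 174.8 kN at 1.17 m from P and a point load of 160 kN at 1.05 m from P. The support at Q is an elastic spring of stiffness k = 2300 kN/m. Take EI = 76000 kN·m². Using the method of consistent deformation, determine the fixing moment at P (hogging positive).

Take the reaction at Q as the redundant and release it; the primary structure is a cantilever fixed at P.
Downward deflection at the released point Q due to the loads:
  point load 174.8 at a = 1.17: Pa²(3L − a)/(6EI) = 372.1/EI
  point load 160 at a = 1.05: Pa²(3L − a)/(6EI) = 277.8/EI
  δ_0 = 649.9/EI
Tip deflection under a unit load at Q: L³/(3EI) = 14.29/EI.
With EI = 76000 kN·m²: δ_0 = 0.008552 m and δ_{QQ} = 0.000188 m/kN.
Compatibility — the spring shortens by R_Q/k under the reaction it provides: δ_0 − R_Q·δ_{QQ} = R_Q/k. With 1/k = 0.000435 m/kN, R_Q = δ_0 / (δ_{QQ} + 1/k) = 0.008552 / (0.000188 + 0.000435) = 13.73 kN.
Moment equilibrium about P: M_P = Σ(load moments about P) − R_Q·L = 372.5 − 13.73×3.5 = 324.5 kN·m.

M_P = 324.5 kN·m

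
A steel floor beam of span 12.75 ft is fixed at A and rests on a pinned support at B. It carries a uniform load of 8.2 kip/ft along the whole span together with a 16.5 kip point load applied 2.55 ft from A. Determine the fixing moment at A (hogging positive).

Release the roller at B. Primary structure: cantilever fixed at A.
Primary-structure tip deflection at B by superposition:
  UDL 8.2: wL⁴/(8EI) = 27087/EI
  point load 16.5 at a = 2.55: Pa²(3L − a)/(6EI) = 638.4/EI
  δ_0 = 27726/EI
Tip deflection under a unit load at B: L³/(3EI) = 690.9/EI.
Compatibility at B: δ_0 − R_B·δ_{BB} = 0, so R_B = 27726/690.9 = 40.13 kip.
Moment equilibrium about A: M_A = Σ(load moments about A) − R_B·L = 708.6 − 40.13×12.75 = 196.9 kip·ft.

M_A = 196.9 kip·ft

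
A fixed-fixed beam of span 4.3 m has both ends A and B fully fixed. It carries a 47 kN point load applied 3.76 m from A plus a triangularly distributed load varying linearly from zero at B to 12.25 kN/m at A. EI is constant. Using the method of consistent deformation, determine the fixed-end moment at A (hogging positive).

Release both end moments; the primary structure is a simply-supported span AB with redundants M_A and M_B.
On the primary (simply-supported) span, the end slopes from the loading are:
  at A: point load 47 at a = 3.76: Pab(L + b)/(6LEI) = 17.9/EI
  at B: point load 47 at a = 3.76: Pab(L + a)/(6LEI) = 29.81/EI
  at A: triangular load, peak 12.25: w₀L³/(45EI) = 21.64/EI
  at B: triangular load, peak 12.25: 7w₀L³/(360EI) = 18.94/EI
  θ_A0 = 39.55/EI,  θ_B0 = 48.75/EI
Flexibility coefficients: a unit moment at one end gives L/(3EI) there and L/(6EI) at the far end, so f₁₁ = f₂₂ = 1.433/EI and f₁₂ = f₂₁ = 0.7167/EI.
Compatibility — zero rotation at each built-in end:
  1.433 M_A + 0.7167 M_B = 39.55
  0.7167 M_A + 1.433 M_B = 48.75
Solving the pair gives M_A = 14.11 kN·m and M_B = 26.96 kN·m (hogging).

M_A = 14.11 kN·m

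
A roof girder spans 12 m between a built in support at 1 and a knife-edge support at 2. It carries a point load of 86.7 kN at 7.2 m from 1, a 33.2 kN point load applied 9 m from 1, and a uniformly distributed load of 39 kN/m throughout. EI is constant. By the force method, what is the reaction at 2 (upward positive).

Choose R_2 as the redundant. The primary structure is the cantilever fixed at 1.
Primary-structure tip deflection at 2 by superposition:
  point load 86.7 at a = 7.2: Pa²(3L − a)/(6EI) = 21574/EI
  point load 33.2 at a = 9: Pa²(3L − a)/(6EI) = 12101/EI
  UDL 39: wL⁴/(8EI) = 101088/EI
  δ_0 = 134763/EI
Tip deflection under a unit load at 2: L³/(3EI) = 576/EI.
Compatibility at 2: δ_0 − R_2·δ_{22} = 0, so R_2 = 134763/576 = 234 kN.

R_2 = 234 kN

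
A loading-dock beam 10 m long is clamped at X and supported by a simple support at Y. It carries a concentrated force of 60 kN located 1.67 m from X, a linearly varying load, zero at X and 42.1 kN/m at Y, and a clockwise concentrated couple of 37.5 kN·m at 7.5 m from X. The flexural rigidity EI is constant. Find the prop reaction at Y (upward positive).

Take the reaction at Y as the redundant and release it; the primary structure is a cantilever fixed at X.
Free-end deflection of the primary structure under the applied loading (downward +):
  point load 60 at a = 1.67: Pa²(3L − a)/(6EI) = 790.1/EI
  triangular load, peak 42.1 at the free end: 11w₀L⁴/(120EI) = 38592/EI
  clockwise couple 37.5 at a = 7.5: M₀a(2L − a)/(2EI) = 1758/EI
  δ_0 = 41140/EI
Tip deflection under a unit load at Y: L³/(3EI) = 333.3/EI.
Compatibility at Y: δ_0 − R_Y·δ_{YY} = 0, so R_Y = 41140/333.3 = 123.4 kN.

R_Y = 123.4 kN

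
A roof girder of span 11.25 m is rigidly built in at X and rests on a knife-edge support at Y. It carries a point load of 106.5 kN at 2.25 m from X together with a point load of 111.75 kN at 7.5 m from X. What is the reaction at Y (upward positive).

Take the reaction at Y as the redundant and release it; the primary structure is a cantilever fixed at X.
Free-end deflection of the primary structure under the applied loading (downward +):
  point load 106.5 at a = 2.25: Pa²(3L − a)/(6EI) = 2831/EI
  point load 111.75 at a = 7.5: Pa²(3L − a)/(6EI) = 27501/EI
  δ_0 = 30332/EI
Tip deflection under a unit load at Y: L³/(3EI) = 474.6/EI.
The prop prevents deflection at Y: R_Y = δ_0/δ_{YY} = 30332/474.6 = 63.91 kN.

R_Y = 63.91 kN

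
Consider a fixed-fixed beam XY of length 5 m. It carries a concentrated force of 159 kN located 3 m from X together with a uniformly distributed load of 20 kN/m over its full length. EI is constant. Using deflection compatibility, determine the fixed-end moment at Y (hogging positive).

Take the two fixed-end moments M_X, M_Y as redundants; the released structure is the simple span XY.
Simple-span end rotations at X and Y under the given loads:
  at X: point load 159 at a = 3: Pab(L + b)/(6LEI) = 222.6/EI
  at Y: point load 159 at a = 3: Pab(L + a)/(6LEI) = 254.4/EI
  at X: UDL 20: wL³/(24EI) = 104.2/EI
  at Y: UDL 20: wL³/(24EI) = 104.2/EI
  θ_X0 = 326.8/EI,  θ_Y0 = 358.6/EI
Flexibility coefficients: a unit moment at one end gives L/(3EI) there and L/(6EI) at the far end, so f₁₁ = f₂₂ = 1.667/EI and f₁₂ = f₂₁ = 0.8333/EI.
Compatibility — zero rotation at each built-in end:
  1.667 M_X + 0.8333 M_Y = 326.8
  0.8333 M_X + 1.667 M_Y = 358.6
Solving the pair gives M_X = 118 kN·m and M_Y = 156.1 kN·m (hogging).

M_Y = 156.1 kN·m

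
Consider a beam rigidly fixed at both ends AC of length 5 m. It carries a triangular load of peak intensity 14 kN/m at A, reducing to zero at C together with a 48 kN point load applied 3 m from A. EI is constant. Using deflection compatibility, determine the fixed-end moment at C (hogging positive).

Take the two fixed-end moments M_A, M_C as redundants; the released structure is the simple span AC.
On the primary (simply-supported) span, the end slopes from the loading are:
  at A: triangular load, peak 14: w₀L³/(45EI) = 38.89/EI
  at C: triangular load, peak 14: 7w₀L³/(360EI) = 34.03/EI
  at A: point load 48 at a = 3: Pab(L + b)/(6LEI) = 67.2/EI
  at C: point load 48 at a = 3: Pab(L + a)/(6LEI) = 76.8/EI
  θ_A0 = 106.1/EI,  θ_C0 = 110.8/EI
Flexibility coefficients: a unit moment at one end gives L/(3EI) there and L/(6EI) at the far end, so f₁₁ = f₂₂ = 1.667/EI and f₁₂ = f₂₁ = 0.8333/EI.
Compatibility — zero rotation at each built-in end:
  1.667 M_A + 0.8333 M_C = 106.1
  0.8333 M_A + 1.667 M_C = 110.8
Solving the pair gives M_A = 40.54 kN·m and M_C = 46.23 kN·m (hogging).

M_C = 46.23 kN·m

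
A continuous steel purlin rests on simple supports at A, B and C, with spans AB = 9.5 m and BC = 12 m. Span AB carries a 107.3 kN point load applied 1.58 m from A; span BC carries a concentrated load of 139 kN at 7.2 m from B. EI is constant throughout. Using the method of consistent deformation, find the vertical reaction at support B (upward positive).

Release continuity at B by inserting a hinge; the redundant is the internal moment M_B. The primary structure is two simply-supported spans AB and BC.
Rotations at B on the released spans (each span's end-slope, ×1/EI):
  span AB: point load 107.3 at a = 1.58: Pab(L + a)/(6LEI) = 261/EI
  span BC: point load 139 at a = 7.2: Pab(L + b)/(6LEI) = 1121/EI
  relative rotation θ_0 = (261 + 1121)/EI = 1382/EI
A unit hogging moment at B produces rotation L₁/(3EI) + L₂/(3EI) = 7.167/EI.
Compatibility: M_B·(L₁+L₂)/(3EI) = θ_0, giving M_B = 192.8 kN·m (hogging).
Span AB, ΣM about A with M_B applied at B: R_B^{AB}·9.5 = 169.5 + 192.8, so R_B^{AB} = 38.14 kN and R_A = 107.3 − 38.14 = 69.16 kN.
Span BC, ΣM about C: R_B^{BC}·12 = 667.2 + 192.8, so R_B^{BC} = 71.67 kN and R_C = 139 − 71.67 = 67.33 kN.
R_B = 38.14 + 71.67 = 109.8 kN.

R_B = 109.8 kN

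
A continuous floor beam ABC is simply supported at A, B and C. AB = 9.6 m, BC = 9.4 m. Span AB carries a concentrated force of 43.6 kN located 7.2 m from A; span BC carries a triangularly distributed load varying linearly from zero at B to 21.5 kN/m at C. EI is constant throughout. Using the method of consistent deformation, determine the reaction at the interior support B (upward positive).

Insert a hinge at B; M_B is the redundant, and each span becomes simply supported.
End slopes at the hinge B, treating each span as simply supported:
  span AB: point load 43.6 at a = 7.2: Pab(L + a)/(6LEI) = 219.7/EI
  span BC: triangular load, peak 21.5: 7w₀L³/(360EI) = 347.2/EI
  relative rotation θ_0 = (219.7 + 347.2)/EI = 567/EI
A unit hogging moment at B produces rotation L₁/(3EI) + L₂/(3EI) = 6.333/EI.
Slope continuity at B: θ_0 = M_B·6.333/EI, so M_B = 567/6.333 = 89.52 kN·m (hogging).
Span AB, ΣM about A with M_B applied at B: R_B^{AB}·9.6 = 313.9 + 89.52, so R_B^{AB} = 42.03 kN and R_A = 43.6 − 42.03 = 1.575 kN.
Span BC, ΣM about C: R_B^{BC}·9.4 = 316.6 + 89.52, so R_B^{BC} = 43.21 kN and R_C = 101 − 43.21 = 57.84 kN.
R_B = 42.03 + 43.21 = 85.23 kN.

R_B = 85.23 kN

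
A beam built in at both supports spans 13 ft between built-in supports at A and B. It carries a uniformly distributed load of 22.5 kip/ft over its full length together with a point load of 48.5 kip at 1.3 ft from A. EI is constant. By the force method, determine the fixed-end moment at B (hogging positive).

M_B = 322.5 kip·ft

Take the two fixed-end moments M_A, M_B as redundants; the released structure is the simple span AB.
On the primary (simply-supported) span, the end slopes from the loading are:
  at A: UDL 22.5: wL³/(24EI) = 2060/EI
  at B: UDL 22.5: wL³/(24EI) = 2060/EI
  at A: point load 48.5 at a = 1.3: Pab(L + b)/(6LEI) = 233.6/EI
  at B: point load 48.5 at a = 1.3: Pab(L + a)/(6LEI) = 135.2/EI
  θ_A0 = 2293/EI,  θ_B0 = 2195/EI
Flexibility coefficients: a unit moment at one end gives L/(3EI) there and L/(6EI) at the far end, so f₁₁ = f₂₂ = 4.333/EI and f₁₂ = f₂₁ = 2.167/EI.
Compatibility — zero rotation at each built-in end:
  4.333 M_A + 2.167 M_B = 2293
  2.167 M_A + 4.333 M_B = 2195
Solving the pair gives M_A = 367.9 kip·ft and M_B = 322.5 kip·ft (hogging).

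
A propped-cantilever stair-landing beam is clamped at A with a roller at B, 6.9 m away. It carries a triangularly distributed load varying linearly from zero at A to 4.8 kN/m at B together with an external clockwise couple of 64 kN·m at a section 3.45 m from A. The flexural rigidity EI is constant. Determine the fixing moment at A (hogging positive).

M_A = 5.331 kN·m

Release the roller at B. Primary structure: cantilever fixed at A.
Free-end deflection of the primary structure under the applied loading (downward +):
  triangular load, peak 4.8 at the free end: 11w₀L⁴/(120EI) = 997.4/EI
  clockwise couple 64 at a = 3.45: M₀a(2L − a)/(2EI) = 1143/EI
  δ_0 = 2140/EI
Flexibility coefficient — unit upward force at B: δ_{BB} = L³/(3EI) = 109.5/EI.
Compatibility at B: δ_0 − R_B·δ_{BB} = 0, so R_B = 2140/109.5 = 19.54 kN.
Moment equilibrium about A: M_A = Σ(load moments about A) − R_B·L = 140.2 − 19.54×6.9 = 5.331 kN·m.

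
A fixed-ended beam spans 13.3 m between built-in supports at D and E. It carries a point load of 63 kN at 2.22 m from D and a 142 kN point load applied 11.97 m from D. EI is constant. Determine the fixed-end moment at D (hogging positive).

Release both end moments; the primary structure is a simply-supported span DE with redundants M_D and M_E.
End rotations of the released simple span under the applied load (×1/EI):
  at D: point load 63 at a = 2.22: Pab(L + b)/(6LEI) = 473.4/EI
  at E: point load 63 at a = 2.22: Pab(L + a)/(6LEI) = 301.4/EI
  at D: point load 142 at a = 11.97: Pab(L + b)/(6LEI) = 414.5/EI
  at E: point load 142 at a = 11.97: Pab(L + a)/(6LEI) = 715.9/EI
  θ_D0 = 887.9/EI,  θ_E0 = 1017/EI
Flexibility coefficients: a unit moment at one end gives L/(3EI) there and L/(6EI) at the far end, so f₁₁ = f₂₂ = 4.433/EI and f₁₂ = f₂₁ = 2.217/EI.
Compatibility — zero rotation at each built-in end:
  4.433 M_D + 2.217 M_E = 887.9
  2.217 M_D + 4.433 M_E = 1017
Solving the pair gives M_D = 114.1 kN·m and M_E = 172.4 kN·m (hogging).

M_D = 114.1 kN·m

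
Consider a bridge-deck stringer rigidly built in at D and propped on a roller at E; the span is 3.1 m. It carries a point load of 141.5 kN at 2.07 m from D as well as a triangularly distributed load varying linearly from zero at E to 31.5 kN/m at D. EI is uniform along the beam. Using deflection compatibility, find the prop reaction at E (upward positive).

R_E = 83.34 kN

Choose R_E as the redundant. The primary structure is the cantilever fixed at D.
Downward deflection at the released point E due to the loads:
  point load 141.5 at a = 2.07: Pa²(3L − a)/(6EI) = 730.6/EI
  triangular load, peak 31.5 at the fixed end: w₀L⁴/(30EI) = 96.97/EI
  δ_0 = 827.6/EI
Flexibility coefficient — unit upward force at E: δ_{EE} = L³/(3EI) = 9.93/EI.
Compatibility at E: δ_0 − R_E·δ_{EE} = 0, so R_E = 827.6/9.93 = 83.34 kN.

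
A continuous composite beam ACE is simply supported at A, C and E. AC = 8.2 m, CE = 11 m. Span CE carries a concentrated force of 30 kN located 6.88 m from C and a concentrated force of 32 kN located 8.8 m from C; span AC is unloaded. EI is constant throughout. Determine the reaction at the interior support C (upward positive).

Insert a hinge at C; M_C is the redundant, and each span becomes simply supported.
Discontinuity in slope at C on the released structure — sum the simple-span end rotations:
  span CE: point load 30 at a = 6.88: Pab(L + b)/(6LEI) = 194.8/EI
  span CE: point load 32 at a = 8.8: Pab(L + b)/(6LEI) = 123.9/EI
  relative rotation θ_0 = (0 + 318.7)/EI = 318.7/EI
A unit hogging moment at C produces rotation L₁/(3EI) + L₂/(3EI) = 6.4/EI.
Slope continuity at C: θ_0 = M_C·6.4/EI, so M_C = 318.7/6.4 = 49.8 kN·m (hogging).
Span AC, ΣM about A with M_C applied at C: R_C^{AC}·8.2 = 0 + 49.8, so R_C^{AC} = 6.073 kN and R_A = 0 − 6.073 = -6.073 kN.
Span CE, ΣM about E: R_C^{CE}·11 = 194 + 49.8, so R_C^{CE} = 22.16 kN and R_E = 62 − 22.16 = 39.84 kN.
R_C = 6.073 + 22.16 = 28.24 kN.

R_C = 28.24 kN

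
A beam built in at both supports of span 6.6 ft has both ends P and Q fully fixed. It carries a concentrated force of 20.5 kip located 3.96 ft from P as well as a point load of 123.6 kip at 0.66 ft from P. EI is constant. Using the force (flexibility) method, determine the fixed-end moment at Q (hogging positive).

Take the two fixed-end moments M_P, M_Q as redundants; the released structure is the simple span PQ.
Simple-span end rotations at P and Q under the given loads:
  at P: point load 20.5 at a = 3.96: Pab(L + b)/(6LEI) = 50.01/EI
  at Q: point load 20.5 at a = 3.96: Pab(L + a)/(6LEI) = 57.15/EI
  at P: point load 123.6 at a = 0.66: Pab(L + b)/(6LEI) = 153.4/EI
  at Q: point load 123.6 at a = 0.66: Pab(L + a)/(6LEI) = 88.84/EI
  θ_P0 = 203.5/EI,  θ_Q0 = 146/EI
Flexibility coefficients: a unit moment at one end gives L/(3EI) there and L/(6EI) at the far end, so f₁₁ = f₂₂ = 2.2/EI and f₁₂ = f₂₁ = 1.1/EI.
Compatibility — zero rotation at each built-in end:
  2.2 M_P + 1.1 M_Q = 203.5
  1.1 M_P + 2.2 M_Q = 146
Solving the pair gives M_P = 79.07 kip·ft and M_Q = 26.83 kip·ft (hogging).

M_Q = 26.83 kip·ft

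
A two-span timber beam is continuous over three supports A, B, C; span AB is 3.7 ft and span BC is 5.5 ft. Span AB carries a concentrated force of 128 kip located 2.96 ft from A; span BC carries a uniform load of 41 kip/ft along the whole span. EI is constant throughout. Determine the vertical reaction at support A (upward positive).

Insert a hinge at B; M_B is the redundant, and each span becomes simply supported.
End slopes at the hinge B, treating each span as simply supported:
  span AB: point load 128 at a = 2.96: Pab(L + a)/(6LEI) = 84.11/EI
  span BC: UDL 41: wL³/(24EI) = 284.2/EI
  relative rotation θ_0 = (84.11 + 284.2)/EI = 368.3/EI
A unit hogging moment at B produces rotation L₁/(3EI) + L₂/(3EI) = 3.067/EI.
Slope continuity at B: θ_0 = M_B·3.067/EI, so M_B = 368.3/3.067 = 120.1 kip·ft (hogging).
Span AB, ΣM about A with M_B applied at B: R_B^{AB}·3.7 = 378.9 + 120.1, so R_B^{AB} = 134.9 kip and R_A = 128 − 134.9 = -6.862 kip.

R_A = -6.862 kip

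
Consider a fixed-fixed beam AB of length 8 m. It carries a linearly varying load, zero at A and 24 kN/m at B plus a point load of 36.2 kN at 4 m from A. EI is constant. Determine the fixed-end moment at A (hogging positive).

Release both end moments; the primary structure is a simply-supported span AB with redundants M_A and M_B.
End rotations of the released simple span under the applied load (×1/EI):
  at A: triangular load, peak 24: 7w₀L³/(360EI) = 238.9/EI
  at B: triangular load, peak 24: w₀L³/(45EI) = 273.1/EI
  at A: point load 36.2 at a = 4: Pab(L + b)/(6LEI) = 144.8/EI
  at B: point load 36.2 at a = 4: Pab(L + a)/(6LEI) = 144.8/EI
  θ_A0 = 383.7/EI,  θ_B0 = 417.9/EI
Flexibility coefficients: a unit moment at one end gives L/(3EI) there and L/(6EI) at the far end, so f₁₁ = f₂₂ = 2.667/EI and f₁₂ = f₂₁ = 1.333/EI.
Compatibility — zero rotation at each built-in end:
  2.667 M_A + 1.333 M_B = 383.7
  1.333 M_A + 2.667 M_B = 417.9
Solving the pair gives M_A = 87.4 kN·m and M_B = 113 kN·m (hogging).

M_A = 87.4 kN·m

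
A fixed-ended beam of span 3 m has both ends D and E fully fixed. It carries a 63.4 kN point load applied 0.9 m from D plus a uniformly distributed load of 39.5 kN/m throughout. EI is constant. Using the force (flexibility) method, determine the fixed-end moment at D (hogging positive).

Take the two fixed-end moments M_D, M_E as redundants; the released structure is the simple span DE.
End rotations of the released simple span under the applied load (×1/EI):
  at D: point load 63.4 at a = 0.9: Pab(L + b)/(6LEI) = 33.95/EI
  at E: point load 63.4 at a = 0.9: Pab(L + a)/(6LEI) = 25.96/EI
  at D: UDL 39.5: wL³/(24EI) = 44.44/EI
  at E: UDL 39.5: wL³/(24EI) = 44.44/EI
  θ_D0 = 78.39/EI,  θ_E0 = 70.4/EI
Flexibility coefficients: a unit moment at one end gives L/(3EI) there and L/(6EI) at the far end, so f₁₁ = f₂₂ = 1/EI and f₁₂ = f₂₁ = 0.5/EI.
Compatibility — zero rotation at each built-in end:
  1 M_D + 0.5 M_E = 78.39
  0.5 M_D + 1 M_E = 70.4
Solving the pair gives M_D = 57.58 kN·m and M_E = 41.61 kN·m (hogging).

M_D = 57.58 kN·m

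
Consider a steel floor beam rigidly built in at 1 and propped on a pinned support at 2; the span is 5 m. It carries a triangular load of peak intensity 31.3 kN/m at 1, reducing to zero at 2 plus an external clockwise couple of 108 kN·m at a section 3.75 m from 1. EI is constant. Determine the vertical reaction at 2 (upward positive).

Choose R_2 as the redundant. The primary structure is the cantilever fixed at 1.
Free-end deflection of the primary structure under the applied loading (downward +):
  triangular load, peak 31.3 at the fixed end: w₀L⁴/(30EI) = 652.1/EI
  clockwise couple 108 at a = 3.75: M₀a(2L − a)/(2EI) = 1266/EI
  δ_0 = 1918/EI
Flexibility coefficient — unit upward force at 2: δ_{22} = L³/(3EI) = 41.67/EI.
The prop prevents deflection at 2: R_2 = δ_0/δ_{22} = 1918/41.67 = 46.02 kN.

R_2 = 46.02 kN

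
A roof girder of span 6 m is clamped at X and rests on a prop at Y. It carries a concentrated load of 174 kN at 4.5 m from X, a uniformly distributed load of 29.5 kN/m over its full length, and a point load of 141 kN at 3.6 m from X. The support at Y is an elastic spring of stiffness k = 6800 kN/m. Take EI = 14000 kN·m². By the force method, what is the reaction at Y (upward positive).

R_Y = 230.8 kN

Release the roller at Y. Primary structure: cantilever fixed at X.
Deflection at Y on the released cantilever, summing each load's contribution:
  point load 174 at a = 4.5: Pa²(3L − a)/(6EI) = 7928/EI
  UDL 29.5: wL⁴/(8EI) = 4779/EI
  point load 141 at a = 3.6: Pa²(3L − a)/(6EI) = 4386/EI
  δ_0 = 17093/EI
Flexibility coefficient — unit upward force at Y: δ_{YY} = L³/(3EI) = 72/EI.
With EI = 14000 kN·m²: δ_0 = 1.2209 m and δ_{YY} = 0.005143 m/kN.
Compatibility — the spring shortens by R_Y/k under the reaction it provides: δ_0 − R_Y·δ_{YY} = R_Y/k. With 1/k = 0.000147 m/kN, R_Y = δ_0 / (δ_{YY} + 1/k) = 1.2209 / (0.005143 + 0.000147) = 230.8 kN.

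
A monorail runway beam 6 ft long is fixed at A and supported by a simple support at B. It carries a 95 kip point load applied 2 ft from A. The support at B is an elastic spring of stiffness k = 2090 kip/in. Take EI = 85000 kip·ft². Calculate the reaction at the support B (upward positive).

Remove the prop at B; the released (primary) structure is a cantilever built in at A.
Downward deflection at the released point B due to the loads:
  point load 95 at a = 2: Pa²(3L − a)/(6EI) = 1013/EI
Flexibility coefficient — unit upward force at B: δ_{BB} = L³/(3EI) = 72/EI.
With EI = 85000 kip·ft²: δ_0 = 0.011922 ft and δ_{BB} = 0.000847 ft/kip.
Compatibility — the spring shortens by R_B/k under the reaction it provides: δ_0 − R_B·δ_{BB} = R_B/k. With 1/k = 1/(2090×12) ft/kip = 0.00004 ft/kip, R_B = δ_0 / (δ_{BB} + 1/k) = 0.011922 / (0.000847 + 0.00004) = 13.44 kip.

R_B = 13.44 kip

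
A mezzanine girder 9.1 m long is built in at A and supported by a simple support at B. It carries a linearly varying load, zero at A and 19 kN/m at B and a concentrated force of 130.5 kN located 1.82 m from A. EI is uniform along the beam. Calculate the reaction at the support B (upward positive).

R_B = 54.86 kN

Choose R_B as the redundant. The primary structure is the cantilever fixed at A.
Deflection at B on the released cantilever, summing each load's contribution:
  triangular load, peak 19 at the free end: 11w₀L⁴/(120EI) = 11943/EI
  point load 130.5 at a = 1.82: Pa²(3L − a)/(6EI) = 1836/EI
  δ_0 = 13779/EI
Flexibility coefficient — unit upward force at B: δ_{BB} = L³/(3EI) = 251.2/EI.
Compatibility at B: δ_0 − R_B·δ_{BB} = 0, so R_B = 13779/251.2 = 54.86 kN.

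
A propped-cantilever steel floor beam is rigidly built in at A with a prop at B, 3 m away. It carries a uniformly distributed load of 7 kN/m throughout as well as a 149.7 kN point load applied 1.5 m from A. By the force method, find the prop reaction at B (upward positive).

R_B = 54.66 kN

Choose R_B as the redundant. The primary structure is the cantilever fixed at A.
Deflection at B on the released cantilever, summing each load's contribution:
  UDL 7: wL⁴/(8EI) = 70.88/EI
  point load 149.7 at a = 1.5: Pa²(3L − a)/(6EI) = 421/EI
  δ_0 = 491.9/EI
Flexibility coefficient — unit upward force at B: δ_{BB} = L³/(3EI) = 9/EI.
The prop prevents deflection at B: R_B = δ_0/δ_{BB} = 491.9/9 = 54.66 kN.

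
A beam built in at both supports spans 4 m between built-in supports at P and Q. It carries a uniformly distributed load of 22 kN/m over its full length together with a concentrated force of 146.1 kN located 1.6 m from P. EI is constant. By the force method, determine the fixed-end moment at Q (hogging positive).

M_Q = 85.44 kN·m

Release both end moments; the primary structure is a simply-supported span PQ with redundants M_P and M_Q.
Simple-span end rotations at P and Q under the given loads:
  at P: UDL 22: wL³/(24EI) = 58.67/EI
  at Q: UDL 22: wL³/(24EI) = 58.67/EI
  at P: point load 146.1 at a = 1.6: Pab(L + b)/(6LEI) = 149.6/EI
  at Q: point load 146.1 at a = 1.6: Pab(L + a)/(6LEI) = 130.9/EI
  θ_P0 = 208.3/EI,  θ_Q0 = 189.6/EI
Flexibility coefficients: a unit moment at one end gives L/(3EI) there and L/(6EI) at the far end, so f₁₁ = f₂₂ = 1.333/EI and f₁₂ = f₂₁ = 0.6667/EI.
Compatibility — zero rotation at each built-in end:
  1.333 M_P + 0.6667 M_Q = 208.3
  0.6667 M_P + 1.333 M_Q = 189.6
Solving the pair gives M_P = 113.5 kN·m and M_Q = 85.44 kN·m (hogging).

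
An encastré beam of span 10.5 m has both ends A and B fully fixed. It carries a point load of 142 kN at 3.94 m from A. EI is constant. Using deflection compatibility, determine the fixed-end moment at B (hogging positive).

Take the two fixed-end moments M_A, M_B as redundants; the released structure is the simple span AB.
End rotations of the released simple span under the applied load (×1/EI):
  at A: point load 142 at a = 3.94: Pab(L + b)/(6LEI) = 993.9/EI
  at B: point load 142 at a = 3.94: Pab(L + a)/(6LEI) = 841.2/EI
  θ_A0 = 993.9/EI,  θ_B0 = 841.2/EI
Flexibility coefficients: a unit moment at one end gives L/(3EI) there and L/(6EI) at the far end, so f₁₁ = f₂₂ = 3.5/EI and f₁₂ = f₂₁ = 1.75/EI.
Compatibility — zero rotation at each built-in end:
  3.5 M_A + 1.75 M_B = 993.9
  1.75 M_A + 3.5 M_B = 841.2
Solving the pair gives M_A = 218.4 kN·m and M_B = 131.2 kN·m (hogging).

M_B = 131.2 kN·m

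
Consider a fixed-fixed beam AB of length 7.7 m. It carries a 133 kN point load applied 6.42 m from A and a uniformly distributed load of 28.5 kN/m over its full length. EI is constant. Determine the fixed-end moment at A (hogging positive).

Release both end moments; the primary structure is a simply-supported span AB with redundants M_A and M_B.
Simple-span end rotations at A and B under the given loads:
  at A: point load 133 at a = 6.42: Pab(L + b)/(6LEI) = 212.4/EI
  at B: point load 133 at a = 6.42: Pab(L + a)/(6LEI) = 334/EI
  at A: UDL 28.5: wL³/(24EI) = 542.1/EI
  at B: UDL 28.5: wL³/(24EI) = 542.1/EI
  θ_A0 = 754.6/EI,  θ_B0 = 876.2/EI
Flexibility coefficients: a unit moment at one end gives L/(3EI) there and L/(6EI) at the far end, so f₁₁ = f₂₂ = 2.567/EI and f₁₂ = f₂₁ = 1.283/EI.
Compatibility — zero rotation at each built-in end:
  2.567 M_A + 1.283 M_B = 754.6
  1.283 M_A + 2.567 M_B = 876.2
Solving the pair gives M_A = 164.4 kN·m and M_B = 259.2 kN·m (hogging).

M_A = 164.4 kN·m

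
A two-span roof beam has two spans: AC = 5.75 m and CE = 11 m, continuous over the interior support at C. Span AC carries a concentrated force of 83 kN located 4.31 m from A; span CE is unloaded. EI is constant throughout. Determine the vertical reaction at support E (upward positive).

R_E = -2.446 kN

Insert a hinge at C; M_C is the redundant, and each span becomes simply supported.
Rotations at C on the released spans (each span's end-slope, ×1/EI):
  span AC: point load 83 at a = 4.31: Pab(L + a)/(6LEI) = 150.2/EI
  relative rotation θ_0 = (150.2 + 0)/EI = 150.2/EI
A unit hogging moment at C produces rotation L₁/(3EI) + L₂/(3EI) = 5.583/EI.
Compatibility: M_C·(L₁+L₂)/(3EI) = θ_0, giving M_C = 26.9 kN·m (hogging).
Span CE, ΣM about E: R_C^{CE}·11 = 0 + 26.9, so R_C^{CE} = 2.446 kN and R_E = 0 − 2.446 = -2.446 kN.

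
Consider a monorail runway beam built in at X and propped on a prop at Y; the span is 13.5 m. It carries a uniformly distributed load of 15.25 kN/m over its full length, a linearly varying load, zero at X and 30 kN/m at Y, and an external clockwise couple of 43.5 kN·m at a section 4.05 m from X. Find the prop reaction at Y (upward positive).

R_Y = 191 kN

Remove the prop at Y; the released (primary) structure is a cantilever built in at X.
Free-end deflection of the primary structure under the applied loading (downward +):
  UDL 15.25: wL⁴/(8EI) = 63316/EI
  triangular load, peak 30 at the free end: 11w₀L⁴/(120EI) = 91341/EI
  clockwise couple 43.5 at a = 4.05: M₀a(2L − a)/(2EI) = 2022/EI
  δ_0 = 156679/EI
Tip deflection under a unit load at Y: L³/(3EI) = 820.1/EI.
The prop prevents deflection at Y: R_Y = δ_0/δ_{YY} = 156679/820.1 = 191 kN.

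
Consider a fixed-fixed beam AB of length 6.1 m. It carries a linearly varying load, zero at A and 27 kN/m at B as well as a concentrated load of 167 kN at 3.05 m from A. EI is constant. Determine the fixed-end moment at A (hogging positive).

M_A = 160.8 kN·m

Take the two fixed-end moments M_A, M_B as redundants; the released structure is the simple span AB.
End rotations of the released simple span under the applied load (×1/EI):
  at A: triangular load, peak 27: 7w₀L³/(360EI) = 119.2/EI
  at B: triangular load, peak 27: w₀L³/(45EI) = 136.2/EI
  at A: point load 167 at a = 3.05: Pab(L + b)/(6LEI) = 388.4/EI
  at B: point load 167 at a = 3.05: Pab(L + a)/(6LEI) = 388.4/EI
  θ_A0 = 507.5/EI,  θ_B0 = 524.6/EI
Flexibility coefficients: a unit moment at one end gives L/(3EI) there and L/(6EI) at the far end, so f₁₁ = f₂₂ = 2.033/EI and f₁₂ = f₂₁ = 1.017/EI.
Compatibility — zero rotation at each built-in end:
  2.033 M_A + 1.017 M_B = 507.5
  1.017 M_A + 2.033 M_B = 524.6
Solving the pair gives M_A = 160.8 kN·m and M_B = 177.6 kN·m (hogging).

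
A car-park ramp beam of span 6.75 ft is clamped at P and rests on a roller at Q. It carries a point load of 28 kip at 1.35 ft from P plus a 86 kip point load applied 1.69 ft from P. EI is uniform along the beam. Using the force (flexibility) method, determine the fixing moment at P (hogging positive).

Take the reaction at Q as the redundant and release it; the primary structure is a cantilever fixed at P.
Free-end deflection of the primary structure under the applied loading (downward +):
  point load 28 at a = 1.35: Pa²(3L − a)/(6EI) = 160.7/EI
  point load 86 at a = 1.69: Pa²(3L − a)/(6EI) = 759.8/EI
  δ_0 = 920.5/EI
Tip deflection under a unit load at Q: L³/(3EI) = 102.5/EI.
Compatibility at Q: δ_0 − R_Q·δ_{QQ} = 0, so R_Q = 920.5/102.5 = 8.98 kip.
Moment equilibrium about P: M_P = Σ(load moments about P) − R_Q·L = 183.1 − 8.98×6.75 = 122.5 kip·ft.

M_P = 122.5 kip·ft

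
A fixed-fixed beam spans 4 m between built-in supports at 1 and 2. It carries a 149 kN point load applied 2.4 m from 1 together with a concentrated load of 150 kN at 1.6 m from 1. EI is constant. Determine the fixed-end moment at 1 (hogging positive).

M_1 = 143.6 kN·m

Take the two fixed-end moments M_1, M_2 as redundants; the released structure is the simple span 12.
Simple-span end rotations at 1 and 2 under the given loads:
  at 1: point load 149 at a = 2.4: Pab(L + b)/(6LEI) = 133.5/EI
  at 2: point load 149 at a = 2.4: Pab(L + a)/(6LEI) = 152.6/EI
  at 1: point load 150 at a = 1.6: Pab(L + b)/(6LEI) = 153.6/EI
  at 2: point load 150 at a = 1.6: Pab(L + a)/(6LEI) = 134.4/EI
  θ_10 = 287.1/EI,  θ_20 = 287/EI
Flexibility coefficients: a unit moment at one end gives L/(3EI) there and L/(6EI) at the far end, so f₁₁ = f₂₂ = 1.333/EI and f₁₂ = f₂₁ = 0.6667/EI.
Compatibility — zero rotation at each built-in end:
  1.333 M_1 + 0.6667 M_2 = 287.1
  0.6667 M_1 + 1.333 M_2 = 287
Solving the pair gives M_1 = 143.6 kN·m and M_2 = 143.4 kN·m (hogging).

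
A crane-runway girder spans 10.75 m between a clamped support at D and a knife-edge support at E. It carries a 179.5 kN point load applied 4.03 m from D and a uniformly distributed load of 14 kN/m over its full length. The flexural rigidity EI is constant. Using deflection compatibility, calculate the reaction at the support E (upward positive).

Release the roller at E. Primary structure: cantilever fixed at D.
Primary-structure tip deflection at E by superposition:
  point load 179.5 at a = 4.03: Pa²(3L − a)/(6EI) = 13711/EI
  UDL 14: wL⁴/(8EI) = 23371/EI
  δ_0 = 37082/EI
Flexibility coefficient — unit upward force at E: δ_{EE} = L³/(3EI) = 414.1/EI.
Compatibility at E: δ_0 − R_E·δ_{EE} = 0, so R_E = 37082/414.1 = 89.55 kN.

R_E = 89.55 kN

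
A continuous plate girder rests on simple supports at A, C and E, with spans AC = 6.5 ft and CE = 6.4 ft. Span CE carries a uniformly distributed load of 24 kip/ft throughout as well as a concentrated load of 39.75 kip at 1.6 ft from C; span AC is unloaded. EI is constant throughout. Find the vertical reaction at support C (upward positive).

R_C = 131.9 kip

Take M_C as the redundant. Released structure: two simple spans AC and CE with a hinge at C.
Discontinuity in slope at C on the released structure — sum the simple-span end rotations:
  span CE: UDL 24: wL³/(24EI) = 262.1/EI
  span CE: point load 39.75 at a = 1.6: Pab(L + b)/(6LEI) = 89.04/EI
  relative rotation θ_0 = (0 + 351.2)/EI = 351.2/EI
A unit hogging moment at C produces rotation L₁/(3EI) + L₂/(3EI) = 4.3/EI.
Compatibility: M_C·(L₁+L₂)/(3EI) = θ_0, giving M_C = 81.67 kip·ft (hogging).
Span AC, ΣM about A with M_C applied at C: R_C^{AC}·6.5 = 0 + 81.67, so R_C^{AC} = 12.56 kip and R_A = 0 − 12.56 = -12.56 kip.
Span CE, ΣM about E: R_C^{CE}·6.4 = 682.3 + 81.67, so R_C^{CE} = 119.4 kip and R_E = 193.3 − 119.4 = 73.98 kip.
R_C = 12.56 + 119.4 = 131.9 kip.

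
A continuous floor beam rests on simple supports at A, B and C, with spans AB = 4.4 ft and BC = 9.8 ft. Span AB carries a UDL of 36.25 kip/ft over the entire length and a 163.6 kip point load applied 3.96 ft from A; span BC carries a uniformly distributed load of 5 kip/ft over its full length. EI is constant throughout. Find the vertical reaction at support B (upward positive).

Release continuity at B by inserting a hinge; the redundant is the internal moment M_B. The primary structure is two simply-supported spans AB and BC.
End slopes at the hinge B, treating each span as simply supported:
  span AB: UDL 36.25: wL³/(24EI) = 128.7/EI
  span AB: point load 163.6 at a = 3.96: Pab(L + a)/(6LEI) = 90.27/EI
  span BC: UDL 5: wL³/(24EI) = 196.1/EI
  relative rotation θ_0 = (218.9 + 196.1)/EI = 415/EI
A unit hogging moment at B produces rotation L₁/(3EI) + L₂/(3EI) = 4.733/EI.
Compatibility: M_B·(L₁+L₂)/(3EI) = θ_0, giving M_B = 87.68 kip·ft (hogging).
Span AB, ΣM about A with M_B applied at B: R_B^{AB}·4.4 = 998.8 + 87.68, so R_B^{AB} = 246.9 kip and R_A = 323.1 − 246.9 = 76.18 kip.
Span BC, ΣM about C: R_B^{BC}·9.8 = 240.1 + 87.68, so R_B^{BC} = 33.45 kip and R_C = 49 − 33.45 = 15.55 kip.
R_B = 246.9 + 33.45 = 280.4 kip.

R_B = 280.4 kip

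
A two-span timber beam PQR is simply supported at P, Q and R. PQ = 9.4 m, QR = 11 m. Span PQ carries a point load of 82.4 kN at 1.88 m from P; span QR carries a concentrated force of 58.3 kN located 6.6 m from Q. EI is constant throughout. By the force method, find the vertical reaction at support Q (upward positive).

Take M_Q as the redundant. Released structure: two simple spans PQ and QR with a hinge at Q.
End slopes at the hinge Q, treating each span as simply supported:
  span PQ: point load 82.4 at a = 1.88: Pab(L + a)/(6LEI) = 233/EI
  span QR: point load 58.3 at a = 6.6: Pab(L + b)/(6LEI) = 395/EI
  relative rotation θ_0 = (233 + 395)/EI = 628/EI
A unit hogging moment at Q produces rotation L₁/(3EI) + L₂/(3EI) = 6.8/EI.
Slope continuity at Q: θ_0 = M_Q·6.8/EI, so M_Q = 628/6.8 = 92.36 kN·m (hogging).
Span PQ, ΣM about P with M_Q applied at Q: R_Q^{PQ}·9.4 = 154.9 + 92.36, so R_Q^{PQ} = 26.31 kN and R_P = 82.4 − 26.31 = 56.09 kN.
Span QR, ΣM about R: R_Q^{QR}·11 = 256.5 + 92.36, so R_Q^{QR} = 31.72 kN and R_R = 58.3 − 31.72 = 26.58 kN.
R_Q = 26.31 + 31.72 = 58.02 kN.

R_Q = 58.02 kN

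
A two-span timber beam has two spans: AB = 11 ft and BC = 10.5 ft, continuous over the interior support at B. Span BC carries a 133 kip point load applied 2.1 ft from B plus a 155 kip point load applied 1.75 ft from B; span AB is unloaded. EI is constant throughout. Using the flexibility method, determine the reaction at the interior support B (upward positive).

Insert a hinge at B; M_B is the redundant, and each span becomes simply supported.
Discontinuity in slope at B on the released structure — sum the simple-span end rotations:
  span BC: point load 133 at a = 2.1: Pab(L + b)/(6LEI) = 703.8/EI
  span BC: point load 155 at a = 1.75: Pab(L + b)/(6LEI) = 725.2/EI
  relative rotation θ_0 = (0 + 1429)/EI = 1429/EI
A unit hogging moment at B produces rotation L₁/(3EI) + L₂/(3EI) = 7.167/EI.
Slope continuity at B: θ_0 = M_B·7.167/EI, so M_B = 1429/7.167 = 199.4 kip·ft (hogging).
Span AB, ΣM about A with M_B applied at B: R_B^{AB}·11 = 0 + 199.4, so R_B^{AB} = 18.13 kip and R_A = 0 − 18.13 = -18.13 kip.
Span BC, ΣM about C: R_B^{BC}·10.5 = 2473 + 199.4, so R_B^{BC} = 254.6 kip and R_C = 288 − 254.6 = 33.44 kip.
R_B = 18.13 + 254.6 = 272.7 kip.

R_B = 272.7 kip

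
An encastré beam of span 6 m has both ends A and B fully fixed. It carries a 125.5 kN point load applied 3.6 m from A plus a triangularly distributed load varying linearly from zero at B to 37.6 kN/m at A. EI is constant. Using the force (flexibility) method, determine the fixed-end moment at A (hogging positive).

M_A = 140 kN·m

Release both end moments; the primary structure is a simply-supported span AB with redundants M_A and M_B.
On the primary (simply-supported) span, the end slopes from the loading are:
  at A: point load 125.5 at a = 3.6: Pab(L + b)/(6LEI) = 253/EI
  at B: point load 125.5 at a = 3.6: Pab(L + a)/(6LEI) = 289.2/EI
  at A: triangular load, peak 37.6: w₀L³/(45EI) = 180.5/EI
  at B: triangular load, peak 37.6: 7w₀L³/(360EI) = 157.9/EI
  θ_A0 = 433.5/EI,  θ_B0 = 447.1/EI
Flexibility coefficients: a unit moment at one end gives L/(3EI) there and L/(6EI) at the far end, so f₁₁ = f₂₂ = 2/EI and f₁₂ = f₂₁ = 1/EI.
Compatibility — zero rotation at each built-in end:
  2 M_A + 1 M_B = 433.5
  1 M_A + 2 M_B = 447.1
Solving the pair gives M_A = 140 kN·m and M_B = 153.6 kN·m (hogging).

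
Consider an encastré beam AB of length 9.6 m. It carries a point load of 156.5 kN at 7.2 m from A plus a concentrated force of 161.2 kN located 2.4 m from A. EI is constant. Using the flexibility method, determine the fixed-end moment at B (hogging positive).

M_B = 283.8 kN·m

Release both end moments; the primary structure is a simply-supported span AB with redundants M_A and M_B.
Simple-span end rotations at A and B under the given loads:
  at A: point load 156.5 at a = 7.2: Pab(L + b)/(6LEI) = 563.4/EI
  at B: point load 156.5 at a = 7.2: Pab(L + a)/(6LEI) = 788.8/EI
  at A: point load 161.2 at a = 2.4: Pab(L + b)/(6LEI) = 812.4/EI
  at B: point load 161.2 at a = 2.4: Pab(L + a)/(6LEI) = 580.3/EI
  θ_A0 = 1376/EI,  θ_B0 = 1369/EI
Flexibility coefficients: a unit moment at one end gives L/(3EI) there and L/(6EI) at the far end, so f₁₁ = f₂₂ = 3.2/EI and f₁₂ = f₂₁ = 1.6/EI.
Compatibility — zero rotation at each built-in end:
  3.2 M_A + 1.6 M_B = 1376
  1.6 M_A + 3.2 M_B = 1369
Solving the pair gives M_A = 288 kN·m and M_B = 283.8 kN·m (hogging).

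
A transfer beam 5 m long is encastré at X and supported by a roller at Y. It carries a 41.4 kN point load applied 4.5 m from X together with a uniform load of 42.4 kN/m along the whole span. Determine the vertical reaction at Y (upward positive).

R_Y = 114.7 kN

Choose R_Y as the redundant. The primary structure is the cantilever fixed at X.
Primary-structure tip deflection at Y by superposition:
  point load 41.4 at a = 4.5: Pa²(3L − a)/(6EI) = 1467/EI
  UDL 42.4: wL⁴/(8EI) = 3312/EI
  δ_0 = 4780/EI
Tip deflection under a unit load at Y: L³/(3EI) = 41.67/EI.
The prop prevents deflection at Y: R_Y = δ_0/δ_{YY} = 4780/41.67 = 114.7 kN.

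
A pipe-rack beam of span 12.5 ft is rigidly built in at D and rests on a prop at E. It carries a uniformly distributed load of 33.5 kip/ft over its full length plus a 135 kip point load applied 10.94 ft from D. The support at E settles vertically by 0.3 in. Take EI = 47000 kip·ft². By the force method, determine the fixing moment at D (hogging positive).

Choose R_E as the redundant. The primary structure is the cantilever fixed at D.
Downward deflection at the released point E due to the loads:
  UDL 33.5: wL⁴/(8EI) = 102234/EI
  point load 135 at a = 10.94: Pa²(3L − a)/(6EI) = 71523/EI
  δ_0 = 173757/EI
Flexibility coefficient — unit upward force at E: δ_{EE} = L³/(3EI) = 651/EI.
With EI = 47000 kip·ft²: δ_0 = 3.697 ft and δ_{EE} = 0.013852 ft/kip.
Compatibility — the beam at E must follow the support down by 0.025 ft: δ_0 − R_E·δ_{EE} = 0.025, so R_E = (3.697 − 0.025)/0.013852 = 265.1 kip.
Moment equilibrium about D: M_D = Σ(load moments about D) − R_E·L = 4094 − 265.1×12.5 = 780.5 kip·ft.

M_D = 780.5 kip·ft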